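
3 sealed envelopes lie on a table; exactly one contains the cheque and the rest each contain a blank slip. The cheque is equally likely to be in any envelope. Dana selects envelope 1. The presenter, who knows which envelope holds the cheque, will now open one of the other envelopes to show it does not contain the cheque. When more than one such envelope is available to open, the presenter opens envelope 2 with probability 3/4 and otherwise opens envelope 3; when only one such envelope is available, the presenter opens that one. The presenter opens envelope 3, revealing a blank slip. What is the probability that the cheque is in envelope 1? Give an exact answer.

1/5

Apply Bayes' rule, conditioning on where the cheque actually is.
If it is in envelope 1 (prior 1/3): envelope 2 is available but not opened, probability 1/4; weight (1/3)·(1/4) = 1/12.
If it is in envelope 2 (prior 1/3): only envelope 3 is available, probability 1; weight (1/3)·1 = 1/3.
If it is in envelope 3 (prior 1/3): the presenter opened envelope 3, so this case is ruled out; weight (1/3)·0 = 0.
The weights sum to 5/12.
So P(the cheque in envelope 1 | the presenter opened envelope 3) = (1/12) / (5/12) = 1/5.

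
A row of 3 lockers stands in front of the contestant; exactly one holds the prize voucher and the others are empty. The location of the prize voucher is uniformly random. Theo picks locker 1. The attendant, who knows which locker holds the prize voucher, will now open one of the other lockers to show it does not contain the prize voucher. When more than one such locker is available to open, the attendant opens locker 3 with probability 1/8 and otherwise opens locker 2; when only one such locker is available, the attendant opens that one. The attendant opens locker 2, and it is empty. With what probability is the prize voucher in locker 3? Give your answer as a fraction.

8/15

Condition on the true location of the prize voucher.
If it is in locker 1 (prior 1/3): locker 3 is available but not opened, probability 7/8; weight (1/3)·(7/8) = 7/24.
If it is in locker 2 (prior 1/3): the attendant opened locker 2, so this case is ruled out; weight (1/3)·0 = 0.
If it is in locker 3 (prior 1/3): only locker 2 is available, probability 1; weight (1/3)·1 = 1/3.
The weights sum to 5/8.
So P(the prize voucher in locker 3 | the attendant opened locker 2) = (1/3) / (5/8) = 8/15.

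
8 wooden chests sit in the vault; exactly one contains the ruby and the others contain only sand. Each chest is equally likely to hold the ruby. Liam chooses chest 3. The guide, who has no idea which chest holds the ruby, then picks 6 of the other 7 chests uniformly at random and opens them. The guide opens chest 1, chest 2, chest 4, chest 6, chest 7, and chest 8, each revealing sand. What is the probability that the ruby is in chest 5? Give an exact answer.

1/2

Consider each possible location of the ruby in turn.
If it is in any of chests 1, 2, 4, 6, 7, and 8 (prior 1/8 each): that chest was opened and seen not to hold the prize — ruled out; weight (1/8)·0 = 0 each.
If it is in either of chests 3 and 5 (prior 1/8 each): the guide picks exactly this set with probability 1/7 regardless, and none is the prize; weight (1/8)·(1/7) = 1/56 each.
The weights sum to 1/28.
So P(the ruby in chest 5 | the guide opened chest 1, chest 2, chest 4, chest 6, chest 7, and chest 8) = (1/56) / (1/28) = 1/2.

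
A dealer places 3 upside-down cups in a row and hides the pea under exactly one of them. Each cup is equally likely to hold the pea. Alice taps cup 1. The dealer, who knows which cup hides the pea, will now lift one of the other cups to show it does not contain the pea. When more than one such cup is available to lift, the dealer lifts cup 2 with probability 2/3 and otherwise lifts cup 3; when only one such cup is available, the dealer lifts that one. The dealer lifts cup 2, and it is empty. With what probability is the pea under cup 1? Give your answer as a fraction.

Condition on the true location of the pea.
If it is under cup 1 (prior 1/3): cup 2 is available, opened with probability 2/3; weight (1/3)·(2/3) = 2/9.
If it is under cup 2 (prior 1/3): the dealer opened cup 2, so this case is ruled out; weight (1/3)·0 = 0.
If it is under cup 3 (prior 1/3): only cup 2 is available, probability 1; weight (1/3)·1 = 1/3.
The weights sum to 5/9.
So P(the pea under cup 1 | the dealer opened cup 2) = (2/9) / (5/9) = 2/5.

2/5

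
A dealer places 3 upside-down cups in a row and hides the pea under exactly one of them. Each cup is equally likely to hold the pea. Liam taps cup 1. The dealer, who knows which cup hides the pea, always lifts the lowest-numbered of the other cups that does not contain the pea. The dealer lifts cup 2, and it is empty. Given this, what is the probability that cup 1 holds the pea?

1/2

Consider each possible location of the pea in turn.
If it is under either of cups 1 and 3 (prior 1/3 each): cup 2 is the lowest-numbered option available, probability 1; weight (1/3)·1 = 1/3 each.
If it is under cup 2 (prior 1/3): the dealer opened cup 2, so this case is ruled out; weight (1/3)·0 = 0.
The weights sum to 2/3.
So P(the pea under cup 1 | the dealer opened cup 2) = (1/3) / (2/3) = 1/2.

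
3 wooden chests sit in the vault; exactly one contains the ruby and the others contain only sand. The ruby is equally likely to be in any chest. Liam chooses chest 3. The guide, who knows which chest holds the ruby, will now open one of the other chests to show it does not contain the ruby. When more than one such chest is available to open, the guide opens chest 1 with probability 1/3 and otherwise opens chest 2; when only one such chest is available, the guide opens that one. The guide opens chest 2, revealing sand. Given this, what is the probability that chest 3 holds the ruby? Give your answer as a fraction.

Consider each possible location of the ruby in turn.
If it is in chest 1 (prior 1/3): only chest 2 is available, probability 1; weight (1/3)·1 = 1/3.
If it is in chest 2 (prior 1/3): the guide opened chest 2, so this case is ruled out; weight (1/3)·0 = 0.
If it is in chest 3 (prior 1/3): chest 1 is available but not opened, probability 2/3; weight (1/3)·(2/3) = 2/9.
The weights sum to 5/9.
So P(the ruby in chest 3 | the guide opened chest 2) = (2/9) / (5/9) = 2/5.

2/5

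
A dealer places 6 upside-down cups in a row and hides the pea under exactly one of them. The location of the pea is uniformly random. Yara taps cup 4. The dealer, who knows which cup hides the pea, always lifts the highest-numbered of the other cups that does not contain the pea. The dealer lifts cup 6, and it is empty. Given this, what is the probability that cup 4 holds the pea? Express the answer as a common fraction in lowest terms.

Condition on the true location of the pea.
If it is under any of cups 1, 2, 3, 4, and 5 (prior 1/6 each): cup 6 is the highest-numbered option available, probability 1; weight (1/6)·1 = 1/6 each.
If it is under cup 6 (prior 1/6): the dealer opened cup 6, so this case is ruled out; weight (1/6)·0 = 0.
The weights sum to 5/6.
So P(the pea under cup 4 | the dealer opened cup 6) = (1/6) / (5/6) = 1/5.

1/5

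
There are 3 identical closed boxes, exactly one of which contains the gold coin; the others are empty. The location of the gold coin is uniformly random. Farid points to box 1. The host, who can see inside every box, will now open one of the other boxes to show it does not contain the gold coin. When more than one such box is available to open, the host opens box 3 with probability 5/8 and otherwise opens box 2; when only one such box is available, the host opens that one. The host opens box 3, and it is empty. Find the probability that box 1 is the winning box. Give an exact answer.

5/13

Apply Bayes' rule, conditioning on where the gold coin actually is.
If it is in box 1 (prior 1/3): box 3 is available, opened with probability 5/8; weight (1/3)·(5/8) = 5/24.
If it is in box 2 (prior 1/3): only box 3 is available, probability 1; weight (1/3)·1 = 1/3.
If it is in box 3 (prior 1/3): the host opened box 3, so this case is ruled out; weight (1/3)·0 = 0.
The weights sum to 13/24.
So P(the gold coin in box 1 | the host opened box 3) = (5/24) / (13/24) = 5/13.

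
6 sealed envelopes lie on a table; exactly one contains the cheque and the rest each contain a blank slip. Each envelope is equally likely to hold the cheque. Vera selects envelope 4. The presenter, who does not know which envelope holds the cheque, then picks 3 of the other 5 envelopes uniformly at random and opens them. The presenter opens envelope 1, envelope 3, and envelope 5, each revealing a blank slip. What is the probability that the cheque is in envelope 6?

Apply Bayes' rule, conditioning on where the cheque actually is.
If it is in any of envelopes 1, 3, and 5 (prior 1/6 each): that envelope was opened and seen not to hold the prize — ruled out; weight (1/6)·0 = 0 each.
If it is in any of envelopes 2, 4, and 6 (prior 1/6 each): the presenter picks exactly this set with probability 1/10 regardless, and none is the prize; weight (1/6)·(1/10) = 1/60 each.
The weights sum to 1/20.
So P(the cheque in envelope 6 | the presenter opened envelope 1, envelope 3, and envelope 5) = (1/60) / (1/20) = 1/3.

1/3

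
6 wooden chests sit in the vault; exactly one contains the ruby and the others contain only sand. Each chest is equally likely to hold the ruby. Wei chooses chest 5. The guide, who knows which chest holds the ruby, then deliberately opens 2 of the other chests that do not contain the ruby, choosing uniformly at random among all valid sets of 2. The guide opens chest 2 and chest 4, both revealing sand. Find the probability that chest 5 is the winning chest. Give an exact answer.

1/6

Apply Bayes' rule, conditioning on where the ruby actually is.
If it is in any of chests 1, 3, and 6 (prior 1/6 each): the guide has 6 equally likely choices, so probability 1/6; weight (1/6)·(1/6) = 1/36 each.
If it is in either of chests 2 and 4 (prior 1/6 each): that chest was opened and seen not to hold the prize — ruled out; weight (1/6)·0 = 0 each.
If it is in chest 5 (prior 1/6): the guide has 10 equally likely choices, so probability 1/10; weight (1/6)·(1/10) = 1/60.
The weights sum to 1/10.
So P(the ruby in chest 5 | the guide opened chest 2 and chest 4) = (1/60) / (1/10) = 1/6.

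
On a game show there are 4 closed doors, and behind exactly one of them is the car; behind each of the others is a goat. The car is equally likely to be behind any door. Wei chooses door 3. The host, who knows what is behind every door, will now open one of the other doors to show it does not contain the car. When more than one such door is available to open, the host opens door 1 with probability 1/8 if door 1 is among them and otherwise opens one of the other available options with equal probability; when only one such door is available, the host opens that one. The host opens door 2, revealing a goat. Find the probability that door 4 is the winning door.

14/29

Apply Bayes' rule, conditioning on where the car actually is.
If it is behind door 1 (prior 1/4): door 1 holds the prize so is unavailable; the host chooses uniformly among the 2 others, probability 1/2; weight (1/4)·(1/2) = 1/8.
If it is behind door 2 (prior 1/4): the host opened door 2, so this case is ruled out; weight (1/4)·0 = 0.
If it is behind door 3 (prior 1/4): door 1 is available but not opened; door 2 gets probability (1 − 1/8)/2 = 7/16; weight (1/4)·(7/16) = 7/64.
If it is behind door 4 (prior 1/4): door 1 is available but not opened, probability 7/8; weight (1/4)·(7/8) = 7/32.
The weights sum to 29/64.
So P(the car behind door 4 | the host opened door 2) = (7/32) / (29/64) = 14/29.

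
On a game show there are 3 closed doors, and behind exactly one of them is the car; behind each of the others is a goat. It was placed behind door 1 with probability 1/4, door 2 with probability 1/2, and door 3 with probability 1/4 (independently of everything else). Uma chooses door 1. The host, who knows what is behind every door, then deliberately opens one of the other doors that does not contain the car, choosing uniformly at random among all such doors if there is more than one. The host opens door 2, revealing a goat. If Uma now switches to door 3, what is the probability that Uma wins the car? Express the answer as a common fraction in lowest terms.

Apply Bayes' rule, conditioning on where the car actually is.
If it is behind door 1 (prior 1/4): the host has 2 equally likely choices, so probability 1/2; weight (1/4)·(1/2) = 1/8.
If it is behind door 2 (prior 1/2): the host opened door 2, so this case is ruled out; weight (1/2)·0 = 0.
If it is behind door 3 (prior 1/4): the host has no choice, probability 1; weight (1/4)·1 = 1/4.
The weights sum to 3/8.
So P(the car behind door 3 | the host opened door 2) = (1/4) / (3/8) = 2/3.

2/3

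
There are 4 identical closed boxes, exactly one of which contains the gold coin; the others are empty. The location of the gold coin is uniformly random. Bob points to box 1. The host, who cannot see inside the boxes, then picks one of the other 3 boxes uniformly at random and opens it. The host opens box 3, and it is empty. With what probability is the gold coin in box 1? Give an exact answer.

Because the host chose which box to open without knowing where the gold coin is, the choice is independent of the prize location. Learning that box 3 does not hold the gold coin simply rules out that one location and leaves the remaining 3 boxes still equally likely by symmetry.
So P(the gold coin in box 1) = 1/3.

1/3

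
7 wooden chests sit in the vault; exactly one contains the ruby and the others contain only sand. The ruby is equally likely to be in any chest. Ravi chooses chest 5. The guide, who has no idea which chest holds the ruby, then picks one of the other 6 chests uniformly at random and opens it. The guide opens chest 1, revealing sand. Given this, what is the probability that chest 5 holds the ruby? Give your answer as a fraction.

Condition on the true location of the ruby.
If it is in chest 1 (prior 1/7): the guide opened chest 1, so this case is ruled out; weight (1/7)·0 = 0.
If it is in any of chests 2, 3, 4, 5, 6, and 7 (prior 1/7 each): the guide picks chest 1 with probability 1/6 regardless, and it is not the prize; weight (1/7)·(1/6) = 1/42 each.
The weights sum to 1/7.
So P(the ruby in chest 5 | the guide opened chest 1) = (1/42) / (1/7) = 1/6.

1/6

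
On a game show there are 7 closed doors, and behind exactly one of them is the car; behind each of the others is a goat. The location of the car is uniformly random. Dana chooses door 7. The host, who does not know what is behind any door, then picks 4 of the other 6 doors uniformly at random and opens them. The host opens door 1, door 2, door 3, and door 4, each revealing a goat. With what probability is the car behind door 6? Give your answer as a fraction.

Because the host chose which doors to open without knowing where the car is, the choice is independent of the prize location. Learning that none of the 4 opened doors holds the car simply rules out those 4 locations and leaves the remaining 3 doors still equally likely by symmetry.
So P(the car behind door 6) = 1/3.

1/3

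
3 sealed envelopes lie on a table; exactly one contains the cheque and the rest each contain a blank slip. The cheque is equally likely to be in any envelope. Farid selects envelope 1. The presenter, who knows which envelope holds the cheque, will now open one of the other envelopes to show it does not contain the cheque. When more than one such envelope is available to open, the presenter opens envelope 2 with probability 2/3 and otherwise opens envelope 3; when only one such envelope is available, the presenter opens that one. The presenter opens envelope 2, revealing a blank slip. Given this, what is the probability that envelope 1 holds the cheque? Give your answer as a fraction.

2/5

Condition on the true location of the cheque.
If it is in envelope 1 (prior 1/3): envelope 2 is available, opened with probability 2/3; weight (1/3)·(2/3) = 2/9.
If it is in envelope 2 (prior 1/3): the presenter opened envelope 2, so this case is ruled out; weight (1/3)·0 = 0.
If it is in envelope 3 (prior 1/3): only envelope 2 is available, probability 1; weight (1/3)·1 = 1/3.
The weights sum to 5/9.
So P(the cheque in envelope 1 | the presenter opened envelope 2) = (2/9) / (5/9) = 2/5.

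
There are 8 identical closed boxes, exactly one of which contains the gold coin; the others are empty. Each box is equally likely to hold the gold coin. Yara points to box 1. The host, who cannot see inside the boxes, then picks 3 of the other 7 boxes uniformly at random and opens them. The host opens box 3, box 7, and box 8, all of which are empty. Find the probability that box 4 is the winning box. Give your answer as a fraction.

1/5

Condition on the true location of the gold coin.
If it is in any of boxes 1, 2, 4, 5, and 6 (prior 1/8 each): the host picks exactly this set with probability 1/35 regardless, and none is the prize; weight (1/8)·(1/35) = 1/280 each.
If it is in any of boxes 3, 7, and 8 (prior 1/8 each): that box was opened and seen not to hold the prize — ruled out; weight (1/8)·0 = 0 each.
The weights sum to 1/56.
So P(the gold coin in box 4 | the host opened box 3, box 7, and box 8) = (1/280) / (1/56) = 1/5.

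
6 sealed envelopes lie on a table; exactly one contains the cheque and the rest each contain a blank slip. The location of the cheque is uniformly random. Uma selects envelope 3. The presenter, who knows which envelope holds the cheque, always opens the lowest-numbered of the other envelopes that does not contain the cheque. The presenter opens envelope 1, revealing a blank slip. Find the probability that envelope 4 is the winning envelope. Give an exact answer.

1/5

Condition on the true location of the cheque.
If it is in envelope 1 (prior 1/6): the presenter opened envelope 1, so this case is ruled out; weight (1/6)·0 = 0.
If it is in any of envelopes 2, 3, 4, 5, and 6 (prior 1/6 each): envelope 1 is the lowest-numbered option available, probability 1; weight (1/6)·1 = 1/6 each.
The weights sum to 5/6.
So P(the cheque in envelope 4 | the presenter opened envelope 1) = (1/6) / (5/6) = 1/5.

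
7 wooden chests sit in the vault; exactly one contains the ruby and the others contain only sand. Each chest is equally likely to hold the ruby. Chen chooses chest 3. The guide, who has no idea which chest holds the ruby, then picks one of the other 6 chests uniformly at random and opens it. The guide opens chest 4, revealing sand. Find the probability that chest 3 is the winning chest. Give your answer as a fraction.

1/6

Because the guide chose which chest to open without knowing where the ruby is, the choice is independent of the prize location. Learning that chest 4 does not hold the ruby simply rules out that one location and leaves the remaining 6 chests still equally likely by symmetry.
So P(the ruby in chest 3) = 1/6.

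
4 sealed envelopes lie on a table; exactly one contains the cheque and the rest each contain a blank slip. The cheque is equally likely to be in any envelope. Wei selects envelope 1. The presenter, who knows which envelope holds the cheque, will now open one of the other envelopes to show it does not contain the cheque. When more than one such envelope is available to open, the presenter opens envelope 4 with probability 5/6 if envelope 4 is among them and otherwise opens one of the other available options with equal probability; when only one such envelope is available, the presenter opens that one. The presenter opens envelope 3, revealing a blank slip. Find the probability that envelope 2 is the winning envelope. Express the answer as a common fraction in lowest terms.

Condition on the true location of the cheque.
If it is in envelope 1 (prior 1/4): envelope 4 is available but not opened; envelope 3 gets probability (1 − 5/6)/2 = 1/12; weight (1/4)·(1/12) = 1/48.
If it is in envelope 2 (prior 1/4): envelope 4 is available but not opened, probability 1/6; weight (1/4)·(1/6) = 1/24.
If it is in envelope 3 (prior 1/4): the presenter opened envelope 3, so this case is ruled out; weight (1/4)·0 = 0.
If it is in envelope 4 (prior 1/4): envelope 4 holds the prize so is unavailable; the presenter chooses uniformly among the 2 others, probability 1/2; weight (1/4)·(1/2) = 1/8.
The weights sum to 3/16.
So P(the cheque in envelope 2 | the presenter opened envelope 3) = (1/24) / (3/16) = 2/9.

2/9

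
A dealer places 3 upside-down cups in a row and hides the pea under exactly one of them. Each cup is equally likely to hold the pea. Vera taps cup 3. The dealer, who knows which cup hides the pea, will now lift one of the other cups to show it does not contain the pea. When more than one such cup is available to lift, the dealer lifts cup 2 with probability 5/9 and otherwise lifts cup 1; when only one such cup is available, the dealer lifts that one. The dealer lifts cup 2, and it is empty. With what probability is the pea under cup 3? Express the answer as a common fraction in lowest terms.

5/14

Consider each possible location of the pea in turn.
If it is under cup 1 (prior 1/3): only cup 2 is available, probability 1; weight (1/3)·1 = 1/3.
If it is under cup 2 (prior 1/3): the dealer opened cup 2, so this case is ruled out; weight (1/3)·0 = 0.
If it is under cup 3 (prior 1/3): cup 2 is available, opened with probability 5/9; weight (1/3)·(5/9) = 5/27.
The weights sum to 14/27.
So P(the pea under cup 3 | the dealer opened cup 2) = (5/27) / (14/27) = 5/14.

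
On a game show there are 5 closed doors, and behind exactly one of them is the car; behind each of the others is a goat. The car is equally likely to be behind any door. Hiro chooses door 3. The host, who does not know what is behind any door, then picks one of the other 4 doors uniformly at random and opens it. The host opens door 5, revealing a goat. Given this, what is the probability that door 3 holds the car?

Because the host chose which door to open without knowing where the car is, the choice is independent of the prize location. Learning that door 5 does not hold the car simply rules out that one location and leaves the remaining 4 doors still equally likely by symmetry.
So P(the car behind door 3) = 1/4.

1/4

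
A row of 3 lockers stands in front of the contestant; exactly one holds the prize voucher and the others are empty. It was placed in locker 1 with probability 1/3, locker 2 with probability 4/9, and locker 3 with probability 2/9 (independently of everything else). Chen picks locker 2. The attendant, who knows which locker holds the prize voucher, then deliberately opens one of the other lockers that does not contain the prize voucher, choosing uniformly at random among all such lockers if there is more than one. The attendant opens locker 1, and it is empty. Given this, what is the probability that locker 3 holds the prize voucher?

1/2

Condition on the true location of the prize voucher.
If it is in locker 1 (prior 1/3): the attendant opened locker 1, so this case is ruled out; weight (1/3)·0 = 0.
If it is in locker 2 (prior 4/9): the attendant has 2 equally likely choices, so probability 1/2; weight (4/9)·(1/2) = 2/9.
If it is in locker 3 (prior 2/9): the attendant has no choice, probability 1; weight (2/9)·1 = 2/9.
The weights sum to 4/9.
So P(the prize voucher in locker 3 | the attendant opened locker 1) = (2/9) / (4/9) = 1/2.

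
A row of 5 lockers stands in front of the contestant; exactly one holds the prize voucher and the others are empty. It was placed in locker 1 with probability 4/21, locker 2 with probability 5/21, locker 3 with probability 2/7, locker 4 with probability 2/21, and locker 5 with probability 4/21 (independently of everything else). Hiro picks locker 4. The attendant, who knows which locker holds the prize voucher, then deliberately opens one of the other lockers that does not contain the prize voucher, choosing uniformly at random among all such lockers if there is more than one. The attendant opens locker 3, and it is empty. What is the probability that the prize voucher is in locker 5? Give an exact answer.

8/29

Apply Bayes' rule, conditioning on where the prize voucher actually is.
If it is in either of lockers 1 and 5 (prior 4/21 each): the attendant has 3 equally likely choices, so probability 1/3; weight (4/21)·(1/3) = 4/63 each.
If it is in locker 2 (prior 5/21): the attendant has 3 equally likely choices, so probability 1/3; weight (5/21)·(1/3) = 5/63.
If it is in locker 3 (prior 2/7): the attendant opened locker 3, so this case is ruled out; weight (2/7)·0 = 0.
If it is in locker 4 (prior 2/21): the attendant has 4 equally likely choices, so probability 1/4; weight (2/21)·(1/4) = 1/42.
The weights sum to 29/126.
So P(the prize voucher in locker 5 | the attendant opened locker 3) = (4/63) / (29/126) = 8/29.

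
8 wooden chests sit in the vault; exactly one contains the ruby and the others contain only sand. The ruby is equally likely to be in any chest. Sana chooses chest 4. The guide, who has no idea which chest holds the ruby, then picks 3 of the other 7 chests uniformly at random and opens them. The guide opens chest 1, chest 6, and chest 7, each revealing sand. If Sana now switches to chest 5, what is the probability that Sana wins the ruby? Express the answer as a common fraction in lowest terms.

Because the guide chose which chests to open without knowing where the ruby is, the choice is independent of the prize location. Learning that none of the 3 opened chests holds the ruby simply rules out those 3 locations and leaves the remaining 5 chests still equally likely by symmetry.
So P(the ruby in chest 5) = 1/5.

1/5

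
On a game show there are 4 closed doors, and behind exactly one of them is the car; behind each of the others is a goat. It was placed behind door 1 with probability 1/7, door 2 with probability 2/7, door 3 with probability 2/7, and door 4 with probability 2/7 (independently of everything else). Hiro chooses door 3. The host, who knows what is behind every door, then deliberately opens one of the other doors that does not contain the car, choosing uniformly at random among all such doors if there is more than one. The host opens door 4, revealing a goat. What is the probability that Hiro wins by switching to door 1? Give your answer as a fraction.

Consider each possible location of the car in turn.
If it is behind door 1 (prior 1/7): the host has 2 equally likely choices, so probability 1/2; weight (1/7)·(1/2) = 1/14.
If it is behind door 2 (prior 2/7): the host has 2 equally likely choices, so probability 1/2; weight (2/7)·(1/2) = 1/7.
If it is behind door 3 (prior 2/7): the host has 3 equally likely choices, so probability 1/3; weight (2/7)·(1/3) = 2/21.
If it is behind door 4 (prior 2/7): the host opened door 4, so this case is ruled out; weight (2/7)·0 = 0.
The weights sum to 13/42.
So P(the car behind door 1 | the host opened door 4) = (1/14) / (13/42) = 3/13.

3/13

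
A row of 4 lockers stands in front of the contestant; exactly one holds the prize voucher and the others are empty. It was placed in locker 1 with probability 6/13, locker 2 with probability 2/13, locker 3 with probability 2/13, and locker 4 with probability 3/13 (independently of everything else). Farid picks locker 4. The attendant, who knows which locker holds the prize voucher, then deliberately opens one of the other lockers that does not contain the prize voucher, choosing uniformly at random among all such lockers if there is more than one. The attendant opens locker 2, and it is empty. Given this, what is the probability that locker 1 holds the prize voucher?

Condition on the true location of the prize voucher.
If it is in locker 1 (prior 6/13): the attendant has 2 equally likely choices, so probability 1/2; weight (6/13)·(1/2) = 3/13.
If it is in locker 2 (prior 2/13): the attendant opened locker 2, so this case is ruled out; weight (2/13)·0 = 0.
If it is in locker 3 (prior 2/13): the attendant has 2 equally likely choices, so probability 1/2; weight (2/13)·(1/2) = 1/13.
If it is in locker 4 (prior 3/13): the attendant has 3 equally likely choices, so probability 1/3; weight (3/13)·(1/3) = 1/13.
The weights sum to 5/13.
So P(the prize voucher in locker 1 | the attendant opened locker 2) = (3/13) / (5/13) = 3/5.

3/5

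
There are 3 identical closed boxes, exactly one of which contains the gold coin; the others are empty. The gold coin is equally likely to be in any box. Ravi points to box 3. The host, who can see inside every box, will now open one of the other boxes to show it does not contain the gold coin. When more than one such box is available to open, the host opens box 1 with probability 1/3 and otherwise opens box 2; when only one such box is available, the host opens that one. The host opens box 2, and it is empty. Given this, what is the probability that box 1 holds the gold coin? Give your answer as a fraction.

3/5

Condition on the true location of the gold coin.
If it is in box 1 (prior 1/3): only box 2 is available, probability 1; weight (1/3)·1 = 1/3.
If it is in box 2 (prior 1/3): the host opened box 2, so this case is ruled out; weight (1/3)·0 = 0.
If it is in box 3 (prior 1/3): box 1 is available but not opened, probability 2/3; weight (1/3)·(2/3) = 2/9.
The weights sum to 5/9.
So P(the gold coin in box 1 | the host opened box 2) = (1/3) / (5/9) = 3/5.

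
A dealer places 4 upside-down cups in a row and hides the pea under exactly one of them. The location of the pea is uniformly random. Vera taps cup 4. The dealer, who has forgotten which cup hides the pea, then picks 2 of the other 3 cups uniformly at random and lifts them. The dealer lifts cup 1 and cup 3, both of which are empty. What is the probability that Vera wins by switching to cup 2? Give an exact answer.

1/2

Because the dealer chose which cups to lift without knowing where the pea is, the choice is independent of the prize location. Learning that none of the 2 opened cups holds the pea simply rules out those 2 locations and leaves the remaining 2 cups still equally likely by symmetry.
So P(the pea under cup 2) = 1/2.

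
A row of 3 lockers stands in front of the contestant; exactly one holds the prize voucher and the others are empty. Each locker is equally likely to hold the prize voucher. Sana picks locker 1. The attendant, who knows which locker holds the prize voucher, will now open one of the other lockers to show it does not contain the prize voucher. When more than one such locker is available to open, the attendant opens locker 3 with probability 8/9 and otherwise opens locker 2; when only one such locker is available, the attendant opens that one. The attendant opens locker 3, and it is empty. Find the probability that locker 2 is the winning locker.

Consider each possible location of the prize voucher in turn.
If it is in locker 1 (prior 1/3): locker 3 is available, opened with probability 8/9; weight (1/3)·(8/9) = 8/27.
If it is in locker 2 (prior 1/3): only locker 3 is available, probability 1; weight (1/3)·1 = 1/3.
If it is in locker 3 (prior 1/3): the attendant opened locker 3, so this case is ruled out; weight (1/3)·0 = 0.
The weights sum to 17/27.
So P(the prize voucher in locker 2 | the attendant opened locker 3) = (1/3) / (17/27) = 9/17.

9/17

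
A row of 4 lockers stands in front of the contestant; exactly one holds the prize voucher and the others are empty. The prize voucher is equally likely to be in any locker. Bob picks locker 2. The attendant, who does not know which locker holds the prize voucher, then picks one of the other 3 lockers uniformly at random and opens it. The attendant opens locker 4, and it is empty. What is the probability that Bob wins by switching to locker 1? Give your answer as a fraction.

Because the attendant chose which locker to open without knowing where the prize voucher is, the choice is independent of the prize location. Learning that locker 4 does not hold the prize voucher simply rules out that one location and leaves the remaining 3 lockers still equally likely by symmetry.
So P(the prize voucher in locker 1) = 1/3.

1/3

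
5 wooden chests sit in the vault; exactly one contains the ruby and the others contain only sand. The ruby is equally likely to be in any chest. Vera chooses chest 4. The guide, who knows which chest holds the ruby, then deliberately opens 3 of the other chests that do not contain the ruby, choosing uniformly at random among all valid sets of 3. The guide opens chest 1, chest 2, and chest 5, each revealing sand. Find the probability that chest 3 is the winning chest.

Apply Bayes' rule, conditioning on where the ruby actually is.
If it is in any of chests 1, 2, and 5 (prior 1/5 each): that chest was opened and seen not to hold the prize — ruled out; weight (1/5)·0 = 0 each.
If it is in chest 3 (prior 1/5): the guide has no choice, probability 1; weight (1/5)·1 = 1/5.
If it is in chest 4 (prior 1/5): the guide has 4 equally likely choices, so probability 1/4; weight (1/5)·(1/4) = 1/20.
The weights sum to 1/4.
So P(the ruby in chest 3 | the guide opened chest 1, chest 2, and chest 5) = (1/5) / (1/4) = 4/5.

4/5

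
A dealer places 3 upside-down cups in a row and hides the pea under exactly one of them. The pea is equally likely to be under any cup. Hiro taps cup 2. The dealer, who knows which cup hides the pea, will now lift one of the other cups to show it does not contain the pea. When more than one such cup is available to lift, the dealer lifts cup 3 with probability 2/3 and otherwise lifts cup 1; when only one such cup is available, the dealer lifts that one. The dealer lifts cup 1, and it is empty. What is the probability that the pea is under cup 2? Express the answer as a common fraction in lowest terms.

Consider each possible location of the pea in turn.
If it is under cup 1 (prior 1/3): the dealer opened cup 1, so this case is ruled out; weight (1/3)·0 = 0.
If it is under cup 2 (prior 1/3): cup 3 is available but not opened, probability 1/3; weight (1/3)·(1/3) = 1/9.
If it is under cup 3 (prior 1/3): only cup 1 is available, probability 1; weight (1/3)·1 = 1/3.
The weights sum to 4/9.
So P(the pea under cup 2 | the dealer opened cup 1) = (1/9) / (4/9) = 1/4.

1/4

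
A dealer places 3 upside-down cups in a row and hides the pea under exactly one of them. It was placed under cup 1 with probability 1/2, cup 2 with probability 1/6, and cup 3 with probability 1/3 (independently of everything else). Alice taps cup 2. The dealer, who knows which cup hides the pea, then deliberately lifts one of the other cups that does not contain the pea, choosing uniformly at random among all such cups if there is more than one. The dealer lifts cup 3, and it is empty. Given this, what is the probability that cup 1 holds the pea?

6/7

Apply Bayes' rule, conditioning on where the pea actually is.
If it is under cup 1 (prior 1/2): the dealer has no choice, probability 1; weight (1/2)·1 = 1/2.
If it is under cup 2 (prior 1/6): the dealer has 2 equally likely choices, so probability 1/2; weight (1/6)·(1/2) = 1/12.
If it is under cup 3 (prior 1/3): the dealer opened cup 3, so this case is ruled out; weight (1/3)·0 = 0.
The weights sum to 7/12.
So P(the pea under cup 1 | the dealer opened cup 3) = (1/2) / (7/12) = 6/7.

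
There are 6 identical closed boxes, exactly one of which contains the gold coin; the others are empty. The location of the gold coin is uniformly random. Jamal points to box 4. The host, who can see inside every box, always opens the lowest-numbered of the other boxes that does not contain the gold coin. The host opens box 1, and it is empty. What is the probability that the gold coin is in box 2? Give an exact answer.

1/5

Apply Bayes' rule, conditioning on where the gold coin actually is.
If it is in box 1 (prior 1/6): the host opened box 1, so this case is ruled out; weight (1/6)·0 = 0.
If it is in any of boxes 2, 3, 4, 5, and 6 (prior 1/6 each): box 1 is the lowest-numbered option available, probability 1; weight (1/6)·1 = 1/6 each.
The weights sum to 5/6.
So P(the gold coin in box 2 | the host opened box 1) = (1/6) / (5/6) = 1/5.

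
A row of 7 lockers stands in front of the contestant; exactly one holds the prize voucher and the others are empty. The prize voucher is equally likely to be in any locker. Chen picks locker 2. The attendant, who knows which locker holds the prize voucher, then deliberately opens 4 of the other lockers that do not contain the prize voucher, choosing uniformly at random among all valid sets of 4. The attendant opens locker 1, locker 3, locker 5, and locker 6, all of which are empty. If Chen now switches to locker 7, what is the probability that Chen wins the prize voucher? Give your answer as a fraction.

3/7

Condition on the true location of the prize voucher.
If it is in any of lockers 1, 3, 5, and 6 (prior 1/7 each): that locker was opened and seen not to hold the prize — ruled out; weight (1/7)·0 = 0 each.
If it is in locker 2 (prior 1/7): the attendant has 15 equally likely choices, so probability 1/15; weight (1/7)·(1/15) = 1/105.
If it is in either of lockers 4 and 7 (prior 1/7 each): the attendant has 5 equally likely choices, so probability 1/5; weight (1/7)·(1/5) = 1/35 each.
The weights sum to 1/15.
So P(the prize voucher in locker 7 | the attendant opened locker 1, locker 3, locker 5, and locker 6) = (1/35) / (1/15) = 3/7.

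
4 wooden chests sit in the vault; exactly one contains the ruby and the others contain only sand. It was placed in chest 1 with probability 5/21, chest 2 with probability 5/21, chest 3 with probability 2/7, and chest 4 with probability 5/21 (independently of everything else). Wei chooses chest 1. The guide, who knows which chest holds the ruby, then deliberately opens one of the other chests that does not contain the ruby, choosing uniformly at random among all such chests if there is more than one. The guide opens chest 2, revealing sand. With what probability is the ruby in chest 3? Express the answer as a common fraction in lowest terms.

Apply Bayes' rule, conditioning on where the ruby actually is.
If it is in chest 1 (prior 5/21): the guide has 3 equally likely choices, so probability 1/3; weight (5/21)·(1/3) = 5/63.
If it is in chest 2 (prior 5/21): the guide opened chest 2, so this case is ruled out; weight (5/21)·0 = 0.
If it is in chest 3 (prior 2/7): the guide has 2 equally likely choices, so probability 1/2; weight (2/7)·(1/2) = 1/7.
If it is in chest 4 (prior 5/21): the guide has 2 equally likely choices, so probability 1/2; weight (5/21)·(1/2) = 5/42.
The weights sum to 43/126.
So P(the ruby in chest 3 | the guide opened chest 2) = (1/7) / (43/126) = 18/43.

18/43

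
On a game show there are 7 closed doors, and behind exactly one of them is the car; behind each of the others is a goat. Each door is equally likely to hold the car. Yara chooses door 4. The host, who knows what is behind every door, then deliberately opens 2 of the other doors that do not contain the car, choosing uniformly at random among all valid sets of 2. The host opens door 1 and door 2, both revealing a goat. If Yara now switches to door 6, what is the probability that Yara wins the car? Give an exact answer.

3/14

Condition on the true location of the car.
If it is behind either of doors 1 and 2 (prior 1/7 each): that door was opened and seen not to hold the prize — ruled out; weight (1/7)·0 = 0 each.
If it is behind any of doors 3, 5, 6, and 7 (prior 1/7 each): the host has 10 equally likely choices, so probability 1/10; weight (1/7)·(1/10) = 1/70 each.
If it is behind door 4 (prior 1/7): the host has 15 equally likely choices, so probability 1/15; weight (1/7)·(1/15) = 1/105.
The weights sum to 1/15.
So P(the car behind door 6 | the host opened door 1 and door 2) = (1/70) / (1/15) = 3/14.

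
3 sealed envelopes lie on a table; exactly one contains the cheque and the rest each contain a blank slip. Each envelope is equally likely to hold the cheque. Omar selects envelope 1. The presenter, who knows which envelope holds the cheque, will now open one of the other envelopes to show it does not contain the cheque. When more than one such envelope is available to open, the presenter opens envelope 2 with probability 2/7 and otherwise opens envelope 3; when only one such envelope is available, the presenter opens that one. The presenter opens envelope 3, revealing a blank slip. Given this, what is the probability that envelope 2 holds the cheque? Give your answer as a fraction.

Consider each possible location of the cheque in turn.
If it is in envelope 1 (prior 1/3): envelope 2 is available but not opened, probability 5/7; weight (1/3)·(5/7) = 5/21.
If it is in envelope 2 (prior 1/3): only envelope 3 is available, probability 1; weight (1/3)·1 = 1/3.
If it is in envelope 3 (prior 1/3): the presenter opened envelope 3, so this case is ruled out; weight (1/3)·0 = 0.
The weights sum to 4/7.
So P(the cheque in envelope 2 | the presenter opened envelope 3) = (1/3) / (4/7) = 7/12.

7/12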